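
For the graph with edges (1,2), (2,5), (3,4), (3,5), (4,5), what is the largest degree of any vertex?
3 (attained at vertex 5)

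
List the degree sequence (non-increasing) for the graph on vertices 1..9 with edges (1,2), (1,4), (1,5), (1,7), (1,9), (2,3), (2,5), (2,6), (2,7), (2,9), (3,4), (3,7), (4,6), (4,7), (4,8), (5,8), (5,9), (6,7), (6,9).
[6, 5, 5, 5, 4, 4, 4, 3, 2] (degrees: deg(1)=5, deg(2)=6, deg(3)=3, deg(4)=5, deg(5)=4, deg(6)=4, deg(7)=5, deg(8)=2, deg(9)=4)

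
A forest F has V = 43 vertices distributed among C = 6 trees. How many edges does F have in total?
37 (Each of the 6 component trees on V_i vertices has V_i - 1 edges; summing gives V - C = 43 - 6 = 37)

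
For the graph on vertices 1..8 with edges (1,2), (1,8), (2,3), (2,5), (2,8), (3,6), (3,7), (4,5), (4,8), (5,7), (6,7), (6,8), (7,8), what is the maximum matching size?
4 (matching: (1,2), (3,7), (4,5), (6,8); upper bound floor(n/2) = floor(8/2) = 4)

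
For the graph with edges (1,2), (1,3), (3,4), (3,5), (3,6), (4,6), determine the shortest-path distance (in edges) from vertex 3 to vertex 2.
2 (path: 3 -> 1 -> 2, 2 edges)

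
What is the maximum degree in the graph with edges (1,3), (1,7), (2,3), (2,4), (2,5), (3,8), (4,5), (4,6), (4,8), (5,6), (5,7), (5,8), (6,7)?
5 (attained at vertex 5)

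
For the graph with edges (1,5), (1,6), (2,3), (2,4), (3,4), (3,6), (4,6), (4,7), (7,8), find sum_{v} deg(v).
18 (handshake: sum of degrees = 2|E| = 2 x 9 = 18)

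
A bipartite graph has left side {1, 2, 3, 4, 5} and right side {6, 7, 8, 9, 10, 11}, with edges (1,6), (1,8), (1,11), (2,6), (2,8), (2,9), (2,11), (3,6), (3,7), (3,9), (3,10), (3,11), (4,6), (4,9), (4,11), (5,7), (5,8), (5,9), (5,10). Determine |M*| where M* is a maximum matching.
5 (matching: (1,11), (2,8), (3,10), (4,9), (5,7); upper bound min(|L|,|R|) = min(5,6) = 5)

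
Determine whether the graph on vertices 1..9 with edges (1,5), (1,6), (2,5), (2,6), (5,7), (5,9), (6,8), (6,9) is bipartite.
Yes. Partition: {1, 2, 3, 4, 7, 8, 9}, {5, 6}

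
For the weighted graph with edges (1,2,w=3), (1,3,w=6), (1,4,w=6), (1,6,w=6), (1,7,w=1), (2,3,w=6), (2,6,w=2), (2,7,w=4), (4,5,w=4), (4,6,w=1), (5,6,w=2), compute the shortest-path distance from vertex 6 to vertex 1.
5 (path: 6 -> 2 -> 1; weights 2 + 3 = 5)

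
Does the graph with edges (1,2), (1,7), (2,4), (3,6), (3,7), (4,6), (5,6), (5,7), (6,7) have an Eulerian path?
Yes — and in fact it has an Eulerian circuit (the graph is connected and all 7 vertices have even degree)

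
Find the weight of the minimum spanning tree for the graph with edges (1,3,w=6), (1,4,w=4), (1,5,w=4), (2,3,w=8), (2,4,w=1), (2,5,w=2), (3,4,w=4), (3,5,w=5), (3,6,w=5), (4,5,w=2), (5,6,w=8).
16 (MST edges: (1,4,w=4), (2,4,w=1), (2,5,w=2), (3,4,w=4), (3,6,w=5); sum of weights 4 + 1 + 2 + 4 + 5 = 16)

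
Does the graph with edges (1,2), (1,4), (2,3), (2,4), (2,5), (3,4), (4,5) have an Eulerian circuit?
Yes (the graph is connected and all 5 vertices have even degree)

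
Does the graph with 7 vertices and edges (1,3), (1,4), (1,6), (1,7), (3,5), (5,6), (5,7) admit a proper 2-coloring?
Yes. Partition: {1, 2, 5}, {3, 4, 6, 7}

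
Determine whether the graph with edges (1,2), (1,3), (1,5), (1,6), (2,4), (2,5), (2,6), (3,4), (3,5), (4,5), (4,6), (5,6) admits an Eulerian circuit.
No (2 vertices have odd degree: {3, 5}; Eulerian circuit requires 0)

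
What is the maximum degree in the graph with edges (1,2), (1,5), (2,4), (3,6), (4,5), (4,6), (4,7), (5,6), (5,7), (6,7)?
4 (attained at vertices 4, 5, 6)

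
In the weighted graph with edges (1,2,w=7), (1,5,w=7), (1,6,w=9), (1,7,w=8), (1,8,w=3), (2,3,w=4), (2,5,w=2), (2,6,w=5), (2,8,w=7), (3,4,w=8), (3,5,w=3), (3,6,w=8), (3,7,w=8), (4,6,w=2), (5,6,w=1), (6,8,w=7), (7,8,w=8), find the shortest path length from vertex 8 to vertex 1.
3 (path: 8 -> 1; weights 3 = 3)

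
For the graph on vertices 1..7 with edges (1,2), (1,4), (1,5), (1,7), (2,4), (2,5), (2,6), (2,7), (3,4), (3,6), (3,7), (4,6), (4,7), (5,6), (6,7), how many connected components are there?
1 (components: {1, 2, 3, 4, 5, 6, 7})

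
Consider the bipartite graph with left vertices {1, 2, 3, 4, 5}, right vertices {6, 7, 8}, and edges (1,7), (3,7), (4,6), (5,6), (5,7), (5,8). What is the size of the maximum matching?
3 (matching: (1,7), (4,6), (5,8); upper bound min(|L|,|R|) = min(5,3) = 3)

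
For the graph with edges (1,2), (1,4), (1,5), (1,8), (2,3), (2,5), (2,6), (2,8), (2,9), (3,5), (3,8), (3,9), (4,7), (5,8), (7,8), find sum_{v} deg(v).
30 (handshake: sum of degrees = 2|E| = 2 x 15 = 30)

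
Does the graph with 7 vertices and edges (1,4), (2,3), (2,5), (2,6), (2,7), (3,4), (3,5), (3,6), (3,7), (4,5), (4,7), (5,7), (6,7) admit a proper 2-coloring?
No (odd cycle of length 3: 3 -> 4 -> 5 -> 3)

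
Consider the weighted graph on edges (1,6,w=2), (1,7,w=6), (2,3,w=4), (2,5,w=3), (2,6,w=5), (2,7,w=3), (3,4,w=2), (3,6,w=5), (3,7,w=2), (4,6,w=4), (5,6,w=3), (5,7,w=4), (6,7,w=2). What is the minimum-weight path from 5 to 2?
3 (path: 5 -> 2; weights 3 = 3)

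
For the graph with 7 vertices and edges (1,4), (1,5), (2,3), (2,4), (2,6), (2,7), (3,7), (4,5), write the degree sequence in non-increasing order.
[4, 3, 2, 2, 2, 2, 1] (degrees: deg(1)=2, deg(2)=4, deg(3)=2, deg(4)=3, deg(5)=2, deg(6)=1, deg(7)=2)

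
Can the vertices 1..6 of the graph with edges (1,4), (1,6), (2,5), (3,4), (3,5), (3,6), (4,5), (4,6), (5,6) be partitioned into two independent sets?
No (odd cycle of length 3: 4 -> 1 -> 6 -> 4)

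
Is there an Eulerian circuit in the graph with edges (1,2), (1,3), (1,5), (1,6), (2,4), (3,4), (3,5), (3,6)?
Yes (the graph is connected and all 6 vertices have even degree)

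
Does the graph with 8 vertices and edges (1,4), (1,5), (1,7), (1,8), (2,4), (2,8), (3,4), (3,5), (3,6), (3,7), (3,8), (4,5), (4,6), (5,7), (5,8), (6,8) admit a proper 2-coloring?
No (odd cycle of length 3: 8 -> 1 -> 5 -> 8)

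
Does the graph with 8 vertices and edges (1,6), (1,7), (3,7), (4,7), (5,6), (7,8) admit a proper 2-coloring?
Yes. Partition: {1, 2, 3, 4, 5, 8}, {6, 7}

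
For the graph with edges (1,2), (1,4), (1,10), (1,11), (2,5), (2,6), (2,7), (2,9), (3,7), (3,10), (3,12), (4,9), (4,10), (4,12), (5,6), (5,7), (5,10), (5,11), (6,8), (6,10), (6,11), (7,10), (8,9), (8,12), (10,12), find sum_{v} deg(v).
50 (handshake: sum of degrees = 2|E| = 2 x 25 = 50)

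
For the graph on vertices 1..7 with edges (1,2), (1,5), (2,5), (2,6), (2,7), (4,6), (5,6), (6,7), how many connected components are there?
2 (components: {1, 2, 4, 5, 6, 7}, {3})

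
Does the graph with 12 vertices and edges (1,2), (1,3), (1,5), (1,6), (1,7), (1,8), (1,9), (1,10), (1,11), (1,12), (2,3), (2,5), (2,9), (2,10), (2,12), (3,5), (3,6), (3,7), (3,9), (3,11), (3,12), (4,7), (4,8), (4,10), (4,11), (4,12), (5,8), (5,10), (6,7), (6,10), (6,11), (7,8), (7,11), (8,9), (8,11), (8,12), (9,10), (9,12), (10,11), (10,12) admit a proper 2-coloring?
No (odd cycle of length 3: 10 -> 1 -> 11 -> 10)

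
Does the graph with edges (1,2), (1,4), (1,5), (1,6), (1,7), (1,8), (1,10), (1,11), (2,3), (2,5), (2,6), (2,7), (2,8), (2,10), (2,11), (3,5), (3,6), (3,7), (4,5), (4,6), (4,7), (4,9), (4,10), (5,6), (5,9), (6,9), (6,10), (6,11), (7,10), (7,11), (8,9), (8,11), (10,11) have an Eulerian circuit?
Yes (the graph is connected and all 11 vertices have even degree)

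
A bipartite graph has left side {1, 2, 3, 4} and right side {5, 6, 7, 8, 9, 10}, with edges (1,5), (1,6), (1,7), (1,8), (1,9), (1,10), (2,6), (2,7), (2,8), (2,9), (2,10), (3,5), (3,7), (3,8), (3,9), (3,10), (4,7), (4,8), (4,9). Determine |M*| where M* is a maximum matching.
4 (matching: (1,10), (2,9), (3,8), (4,7); upper bound min(|L|,|R|) = min(4,6) = 4)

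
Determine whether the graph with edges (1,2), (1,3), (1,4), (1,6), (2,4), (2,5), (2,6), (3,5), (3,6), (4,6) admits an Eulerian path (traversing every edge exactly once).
Yes (the graph is connected and exactly 2 vertices have odd degree: {3, 4}; any Eulerian path must start and end at those)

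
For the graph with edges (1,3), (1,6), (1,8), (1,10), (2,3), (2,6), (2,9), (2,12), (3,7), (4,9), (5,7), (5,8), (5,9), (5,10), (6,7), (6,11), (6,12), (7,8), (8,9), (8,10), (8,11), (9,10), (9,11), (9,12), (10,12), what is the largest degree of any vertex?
7 (attained at vertex 9)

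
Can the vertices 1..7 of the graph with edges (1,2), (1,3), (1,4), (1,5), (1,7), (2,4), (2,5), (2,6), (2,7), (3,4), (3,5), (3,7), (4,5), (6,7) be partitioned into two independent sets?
No (odd cycle of length 3: 5 -> 1 -> 4 -> 5)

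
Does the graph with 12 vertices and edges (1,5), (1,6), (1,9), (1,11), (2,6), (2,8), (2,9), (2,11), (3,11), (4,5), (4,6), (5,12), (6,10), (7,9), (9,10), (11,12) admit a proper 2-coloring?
Yes. Partition: {1, 2, 3, 4, 7, 10, 12}, {5, 6, 8, 9, 11}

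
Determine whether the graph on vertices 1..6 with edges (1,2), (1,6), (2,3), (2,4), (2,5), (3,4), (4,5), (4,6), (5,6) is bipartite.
No (odd cycle of length 3: 5 -> 2 -> 4 -> 5)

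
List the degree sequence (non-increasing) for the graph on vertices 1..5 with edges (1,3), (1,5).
[2, 1, 1, 0, 0] (degrees: deg(1)=2, deg(2)=0, deg(3)=1, deg(4)=0, deg(5)=1)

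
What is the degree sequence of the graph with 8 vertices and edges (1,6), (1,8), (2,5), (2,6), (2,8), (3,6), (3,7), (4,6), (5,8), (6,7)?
[5, 3, 3, 2, 2, 2, 2, 1] (degrees: deg(1)=2, deg(2)=3, deg(3)=2, deg(4)=1, deg(5)=2, deg(6)=5, deg(7)=2, deg(8)=3)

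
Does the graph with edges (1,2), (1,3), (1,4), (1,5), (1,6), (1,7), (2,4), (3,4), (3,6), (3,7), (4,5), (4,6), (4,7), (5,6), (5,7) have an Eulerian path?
Yes — and in fact it has an Eulerian circuit (the graph is connected and all 7 vertices have even degree)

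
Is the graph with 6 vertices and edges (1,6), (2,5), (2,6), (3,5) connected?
No, it has 2 components: {1, 2, 3, 5, 6}, {4}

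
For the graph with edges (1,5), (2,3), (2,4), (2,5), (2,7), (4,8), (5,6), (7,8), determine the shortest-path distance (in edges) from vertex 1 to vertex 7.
3 (path: 1 -> 5 -> 2 -> 7, 3 edges)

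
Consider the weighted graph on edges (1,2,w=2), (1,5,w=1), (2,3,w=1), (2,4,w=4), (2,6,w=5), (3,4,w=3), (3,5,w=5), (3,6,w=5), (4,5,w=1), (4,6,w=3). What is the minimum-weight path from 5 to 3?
4 (path: 5 -> 4 -> 3; weights 1 + 3 = 4)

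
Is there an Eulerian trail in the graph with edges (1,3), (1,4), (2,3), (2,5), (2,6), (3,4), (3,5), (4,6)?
Yes (the graph is connected and exactly 2 vertices have odd degree: {2, 4}; any Eulerian path must start and end at those)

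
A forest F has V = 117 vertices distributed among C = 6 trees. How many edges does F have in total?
111 (Each of the 6 component trees on V_i vertices has V_i - 1 edges; summing gives V - C = 117 - 6 = 111)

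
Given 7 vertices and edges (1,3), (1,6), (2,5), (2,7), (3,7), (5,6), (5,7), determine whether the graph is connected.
No, it has 2 components: {1, 2, 3, 5, 6, 7}, {4}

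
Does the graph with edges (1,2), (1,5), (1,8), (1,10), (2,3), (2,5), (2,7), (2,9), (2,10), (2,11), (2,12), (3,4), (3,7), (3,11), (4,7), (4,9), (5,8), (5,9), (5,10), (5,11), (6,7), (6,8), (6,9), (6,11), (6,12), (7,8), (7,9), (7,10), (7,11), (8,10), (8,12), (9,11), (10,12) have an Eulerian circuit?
No (2 vertices have odd degree: {4, 6}; Eulerian circuit requires 0)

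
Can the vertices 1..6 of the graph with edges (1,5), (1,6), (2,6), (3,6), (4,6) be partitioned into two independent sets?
Yes. Partition: {1, 2, 3, 4}, {5, 6}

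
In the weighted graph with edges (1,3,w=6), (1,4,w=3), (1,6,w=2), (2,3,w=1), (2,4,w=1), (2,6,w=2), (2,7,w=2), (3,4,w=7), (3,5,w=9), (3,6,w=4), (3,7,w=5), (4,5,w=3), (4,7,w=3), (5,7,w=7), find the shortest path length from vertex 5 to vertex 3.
5 (path: 5 -> 4 -> 2 -> 3; weights 3 + 1 + 1 = 5)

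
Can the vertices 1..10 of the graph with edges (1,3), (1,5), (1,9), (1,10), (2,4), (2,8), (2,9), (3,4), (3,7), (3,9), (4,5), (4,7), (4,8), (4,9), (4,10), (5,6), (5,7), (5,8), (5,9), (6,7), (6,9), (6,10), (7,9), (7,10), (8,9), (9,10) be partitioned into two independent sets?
No (odd cycle of length 3: 9 -> 1 -> 10 -> 9)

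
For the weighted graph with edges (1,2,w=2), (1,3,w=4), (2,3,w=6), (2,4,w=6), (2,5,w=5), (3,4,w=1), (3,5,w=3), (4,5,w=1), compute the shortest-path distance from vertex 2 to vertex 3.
6 (path: 2 -> 3; weights 6 = 6)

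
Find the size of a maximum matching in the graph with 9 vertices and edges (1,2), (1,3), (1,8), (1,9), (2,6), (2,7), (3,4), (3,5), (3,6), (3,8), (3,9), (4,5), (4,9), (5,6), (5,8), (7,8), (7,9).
4 (matching: (1,8), (2,7), (3,9), (5,6); upper bound floor(n/2) = floor(9/2) = 4)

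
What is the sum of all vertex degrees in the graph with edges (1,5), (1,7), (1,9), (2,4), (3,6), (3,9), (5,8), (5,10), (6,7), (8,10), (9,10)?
22 (handshake: sum of degrees = 2|E| = 2 x 11 = 22)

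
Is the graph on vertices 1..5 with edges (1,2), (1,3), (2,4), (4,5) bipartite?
Yes. Partition: {1, 4}, {2, 3, 5}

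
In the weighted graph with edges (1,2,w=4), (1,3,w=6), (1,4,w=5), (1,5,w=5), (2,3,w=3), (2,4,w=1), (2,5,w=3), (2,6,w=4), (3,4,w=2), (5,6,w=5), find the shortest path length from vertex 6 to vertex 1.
8 (path: 6 -> 2 -> 1; weights 4 + 4 = 8)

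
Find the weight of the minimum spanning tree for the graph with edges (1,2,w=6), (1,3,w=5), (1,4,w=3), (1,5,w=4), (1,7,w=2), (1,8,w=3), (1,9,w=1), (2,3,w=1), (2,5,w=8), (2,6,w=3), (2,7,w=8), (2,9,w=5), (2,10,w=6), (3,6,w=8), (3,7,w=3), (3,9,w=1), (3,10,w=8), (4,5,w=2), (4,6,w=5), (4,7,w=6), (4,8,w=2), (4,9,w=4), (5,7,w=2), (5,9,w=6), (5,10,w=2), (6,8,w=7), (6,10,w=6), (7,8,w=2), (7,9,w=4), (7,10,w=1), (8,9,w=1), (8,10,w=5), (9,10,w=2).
14 (MST edges: (1,7,w=2), (1,9,w=1), (2,3,w=1), (2,6,w=3), (3,9,w=1), (4,5,w=2), (4,8,w=2), (7,10,w=1), (8,9,w=1); sum of weights 2 + 1 + 1 + 3 + 1 + 2 + 2 + 1 + 1 = 14)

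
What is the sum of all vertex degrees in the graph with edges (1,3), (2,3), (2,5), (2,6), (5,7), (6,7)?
12 (handshake: sum of degrees = 2|E| = 2 x 6 = 12)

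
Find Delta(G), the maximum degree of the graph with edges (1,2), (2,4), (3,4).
2 (attained at vertices 2, 4)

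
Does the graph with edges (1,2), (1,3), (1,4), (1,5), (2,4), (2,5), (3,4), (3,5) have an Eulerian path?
No (4 vertices have odd degree: {2, 3, 4, 5}; Eulerian path requires 0 or 2)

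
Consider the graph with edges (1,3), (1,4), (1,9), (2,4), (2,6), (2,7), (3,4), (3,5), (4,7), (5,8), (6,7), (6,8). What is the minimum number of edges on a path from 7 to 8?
2 (path: 7 -> 6 -> 8, 2 edges)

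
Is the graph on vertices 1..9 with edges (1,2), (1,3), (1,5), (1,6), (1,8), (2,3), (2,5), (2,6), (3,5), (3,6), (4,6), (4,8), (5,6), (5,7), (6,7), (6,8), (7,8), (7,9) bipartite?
No (odd cycle of length 3: 6 -> 1 -> 8 -> 6)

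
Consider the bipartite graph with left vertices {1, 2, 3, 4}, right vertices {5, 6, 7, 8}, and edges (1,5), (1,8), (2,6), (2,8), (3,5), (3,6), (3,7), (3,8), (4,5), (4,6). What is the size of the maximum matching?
4 (matching: (1,8), (2,6), (3,7), (4,5); upper bound min(|L|,|R|) = min(4,4) = 4)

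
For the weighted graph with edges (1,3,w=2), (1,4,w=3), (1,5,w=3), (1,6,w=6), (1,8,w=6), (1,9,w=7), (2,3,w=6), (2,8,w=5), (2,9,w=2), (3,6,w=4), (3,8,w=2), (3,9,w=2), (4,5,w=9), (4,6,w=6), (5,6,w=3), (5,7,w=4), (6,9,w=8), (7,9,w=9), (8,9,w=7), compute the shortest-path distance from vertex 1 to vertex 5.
3 (path: 1 -> 5; weights 3 = 3)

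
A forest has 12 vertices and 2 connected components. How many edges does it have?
10 (Each of the 2 component trees on V_i vertices has V_i - 1 edges; summing gives V - C = 12 - 2 = 10)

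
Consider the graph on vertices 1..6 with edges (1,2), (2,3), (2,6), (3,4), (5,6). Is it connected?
Yes (BFS from 1 visits [1, 2, 3, 6, 4, 5] — all 6 vertices reached)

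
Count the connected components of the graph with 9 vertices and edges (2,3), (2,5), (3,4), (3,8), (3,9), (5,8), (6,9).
3 (components: {1}, {2, 3, 4, 5, 6, 8, 9}, {7})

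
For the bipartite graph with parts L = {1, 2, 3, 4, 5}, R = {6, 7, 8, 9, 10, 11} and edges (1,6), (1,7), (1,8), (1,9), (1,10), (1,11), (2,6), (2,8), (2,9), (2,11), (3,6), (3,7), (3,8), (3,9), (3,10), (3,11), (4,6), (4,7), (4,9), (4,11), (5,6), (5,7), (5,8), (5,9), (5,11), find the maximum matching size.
5 (matching: (1,11), (2,9), (3,10), (4,7), (5,8); upper bound min(|L|,|R|) = min(5,6) = 5)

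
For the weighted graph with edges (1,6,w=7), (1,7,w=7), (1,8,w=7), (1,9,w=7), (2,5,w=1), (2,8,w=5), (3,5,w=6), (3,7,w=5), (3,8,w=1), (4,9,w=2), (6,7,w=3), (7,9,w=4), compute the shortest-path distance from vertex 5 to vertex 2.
1 (path: 5 -> 2; weights 1 = 1)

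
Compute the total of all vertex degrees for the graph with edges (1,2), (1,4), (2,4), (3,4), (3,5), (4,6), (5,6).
14 (handshake: sum of degrees = 2|E| = 2 x 7 = 14)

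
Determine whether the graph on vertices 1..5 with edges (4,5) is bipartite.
Yes. Partition: {1, 2, 3, 4}, {5}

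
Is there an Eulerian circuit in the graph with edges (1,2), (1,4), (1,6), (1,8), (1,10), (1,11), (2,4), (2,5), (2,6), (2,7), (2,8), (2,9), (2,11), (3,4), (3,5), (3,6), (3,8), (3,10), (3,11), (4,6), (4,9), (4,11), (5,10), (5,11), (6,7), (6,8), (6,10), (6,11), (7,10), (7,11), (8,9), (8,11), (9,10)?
Yes (the graph is connected and all 11 vertices have even degree)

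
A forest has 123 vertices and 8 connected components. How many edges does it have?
115 (Each of the 8 component trees on V_i vertices has V_i - 1 edges; summing gives V - C = 123 - 8 = 115)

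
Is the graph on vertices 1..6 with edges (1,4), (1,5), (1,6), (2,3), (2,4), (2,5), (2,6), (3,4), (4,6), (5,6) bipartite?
No (odd cycle of length 3: 6 -> 1 -> 5 -> 6)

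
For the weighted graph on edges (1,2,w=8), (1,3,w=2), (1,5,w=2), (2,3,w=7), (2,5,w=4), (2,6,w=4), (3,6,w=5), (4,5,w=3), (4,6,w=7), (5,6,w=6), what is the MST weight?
15 (MST edges: (1,3,w=2), (1,5,w=2), (2,5,w=4), (2,6,w=4), (4,5,w=3); sum of weights 2 + 2 + 4 + 4 + 3 = 15)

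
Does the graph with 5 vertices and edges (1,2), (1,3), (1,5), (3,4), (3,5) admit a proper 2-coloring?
No (odd cycle of length 3: 3 -> 1 -> 5 -> 3)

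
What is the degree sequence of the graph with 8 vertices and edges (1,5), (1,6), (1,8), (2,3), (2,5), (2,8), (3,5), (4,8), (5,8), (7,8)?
[5, 4, 3, 3, 2, 1, 1, 1] (degrees: deg(1)=3, deg(2)=3, deg(3)=2, deg(4)=1, deg(5)=4, deg(6)=1, deg(7)=1, deg(8)=5)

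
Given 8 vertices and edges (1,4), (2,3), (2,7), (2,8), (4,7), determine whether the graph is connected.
No, it has 3 components: {1, 2, 3, 4, 7, 8}, {5}, {6}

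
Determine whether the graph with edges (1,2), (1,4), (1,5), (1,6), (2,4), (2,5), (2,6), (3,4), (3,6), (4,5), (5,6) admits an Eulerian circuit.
Yes (the graph is connected and all 6 vertices have even degree)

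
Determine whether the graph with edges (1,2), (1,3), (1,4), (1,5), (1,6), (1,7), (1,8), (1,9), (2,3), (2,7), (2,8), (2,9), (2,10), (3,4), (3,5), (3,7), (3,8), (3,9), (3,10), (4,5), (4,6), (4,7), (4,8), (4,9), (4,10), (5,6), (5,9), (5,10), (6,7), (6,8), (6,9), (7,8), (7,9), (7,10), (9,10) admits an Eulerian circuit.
Yes (the graph is connected and all 10 vertices have even degree)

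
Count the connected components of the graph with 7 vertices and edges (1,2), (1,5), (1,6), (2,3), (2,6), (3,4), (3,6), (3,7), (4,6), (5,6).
1 (components: {1, 2, 3, 4, 5, 6, 7})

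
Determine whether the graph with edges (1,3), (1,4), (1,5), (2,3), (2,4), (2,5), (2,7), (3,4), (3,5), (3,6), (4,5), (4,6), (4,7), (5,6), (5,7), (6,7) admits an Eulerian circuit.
No (2 vertices have odd degree: {1, 3}; Eulerian circuit requires 0)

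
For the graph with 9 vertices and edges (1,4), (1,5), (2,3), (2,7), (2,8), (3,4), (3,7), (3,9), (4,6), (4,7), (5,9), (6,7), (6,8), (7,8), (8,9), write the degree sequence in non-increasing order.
[5, 4, 4, 4, 3, 3, 3, 2, 2] (degrees: deg(1)=2, deg(2)=3, deg(3)=4, deg(4)=4, deg(5)=2, deg(6)=3, deg(7)=5, deg(8)=4, deg(9)=3)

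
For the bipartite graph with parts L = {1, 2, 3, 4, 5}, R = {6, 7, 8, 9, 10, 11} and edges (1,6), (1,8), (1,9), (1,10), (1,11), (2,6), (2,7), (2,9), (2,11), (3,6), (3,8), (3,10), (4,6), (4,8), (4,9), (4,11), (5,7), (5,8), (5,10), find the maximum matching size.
5 (matching: (1,11), (2,9), (3,10), (4,8), (5,7); upper bound min(|L|,|R|) = min(5,6) = 5)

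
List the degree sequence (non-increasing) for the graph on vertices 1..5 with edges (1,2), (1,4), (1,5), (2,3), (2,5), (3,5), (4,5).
[4, 3, 3, 2, 2] (degrees: deg(1)=3, deg(2)=3, deg(3)=2, deg(4)=2, deg(5)=4)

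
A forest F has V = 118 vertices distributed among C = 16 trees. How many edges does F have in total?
102 (Each of the 16 component trees on V_i vertices has V_i - 1 edges; summing gives V - C = 118 - 16 = 102)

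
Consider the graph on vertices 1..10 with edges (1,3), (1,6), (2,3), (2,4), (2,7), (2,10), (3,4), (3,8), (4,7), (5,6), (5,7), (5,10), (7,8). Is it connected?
No, it has 2 components: {1, 2, 3, 4, 5, 6, 7, 8, 10}, {9}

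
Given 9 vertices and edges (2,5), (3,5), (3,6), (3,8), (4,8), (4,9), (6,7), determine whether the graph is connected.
No, it has 2 components: {1}, {2, 3, 4, 5, 6, 7, 8, 9}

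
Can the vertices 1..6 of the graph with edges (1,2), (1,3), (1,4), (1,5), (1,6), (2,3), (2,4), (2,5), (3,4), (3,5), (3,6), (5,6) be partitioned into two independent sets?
No (odd cycle of length 3: 3 -> 1 -> 5 -> 3)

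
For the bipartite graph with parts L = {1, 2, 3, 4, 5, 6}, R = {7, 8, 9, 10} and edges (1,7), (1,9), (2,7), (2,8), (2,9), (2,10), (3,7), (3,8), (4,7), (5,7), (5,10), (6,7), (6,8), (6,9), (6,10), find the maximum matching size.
4 (matching: (1,9), (2,10), (3,8), (4,7); upper bound min(|L|,|R|) = min(6,4) = 4)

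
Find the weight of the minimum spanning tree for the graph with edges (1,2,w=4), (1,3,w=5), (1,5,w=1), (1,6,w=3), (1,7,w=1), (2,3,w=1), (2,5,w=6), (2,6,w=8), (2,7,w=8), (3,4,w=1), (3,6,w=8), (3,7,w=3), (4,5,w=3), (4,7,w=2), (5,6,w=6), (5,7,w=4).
9 (MST edges: (1,5,w=1), (1,6,w=3), (1,7,w=1), (2,3,w=1), (3,4,w=1), (4,7,w=2); sum of weights 1 + 3 + 1 + 1 + 1 + 2 = 9)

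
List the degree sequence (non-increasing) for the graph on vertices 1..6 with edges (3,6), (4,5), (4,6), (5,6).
[3, 2, 2, 1, 0, 0] (degrees: deg(1)=0, deg(2)=0, deg(3)=1, deg(4)=2, deg(5)=2, deg(6)=3)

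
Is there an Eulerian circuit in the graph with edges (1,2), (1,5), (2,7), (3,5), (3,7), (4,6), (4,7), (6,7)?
Yes (the graph is connected and all 7 vertices have even degree)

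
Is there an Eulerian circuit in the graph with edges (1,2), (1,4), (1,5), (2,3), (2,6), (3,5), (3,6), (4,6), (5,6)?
No (4 vertices have odd degree: {1, 2, 3, 5}; Eulerian circuit requires 0)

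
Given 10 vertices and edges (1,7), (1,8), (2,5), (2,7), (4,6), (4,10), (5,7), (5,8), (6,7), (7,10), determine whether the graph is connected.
No, it has 3 components: {1, 2, 4, 5, 6, 7, 8, 10}, {3}, {9}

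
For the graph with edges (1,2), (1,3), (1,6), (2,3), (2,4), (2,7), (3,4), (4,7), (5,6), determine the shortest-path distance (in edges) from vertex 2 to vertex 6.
2 (path: 2 -> 1 -> 6, 2 edges)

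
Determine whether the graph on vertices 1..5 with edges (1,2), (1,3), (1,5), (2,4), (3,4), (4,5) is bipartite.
Yes. Partition: {1, 4}, {2, 3, 5}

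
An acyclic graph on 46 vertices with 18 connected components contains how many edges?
28 (Each of the 18 component trees on V_i vertices has V_i - 1 edges; summing gives V - C = 46 - 18 = 28)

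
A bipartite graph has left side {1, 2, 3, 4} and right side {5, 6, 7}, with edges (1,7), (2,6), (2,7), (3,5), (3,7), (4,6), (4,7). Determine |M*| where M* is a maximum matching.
3 (matching: (1,7), (2,6), (3,5); upper bound min(|L|,|R|) = min(4,3) = 3)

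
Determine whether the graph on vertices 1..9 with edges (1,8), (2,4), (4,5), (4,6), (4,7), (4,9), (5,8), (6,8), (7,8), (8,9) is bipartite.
Yes. Partition: {1, 2, 3, 5, 6, 7, 9}, {4, 8}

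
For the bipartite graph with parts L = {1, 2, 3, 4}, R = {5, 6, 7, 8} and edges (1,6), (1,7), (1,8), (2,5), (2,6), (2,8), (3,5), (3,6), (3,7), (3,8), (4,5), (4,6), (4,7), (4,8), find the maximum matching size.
4 (matching: (1,8), (2,6), (3,7), (4,5); upper bound min(|L|,|R|) = min(4,4) = 4)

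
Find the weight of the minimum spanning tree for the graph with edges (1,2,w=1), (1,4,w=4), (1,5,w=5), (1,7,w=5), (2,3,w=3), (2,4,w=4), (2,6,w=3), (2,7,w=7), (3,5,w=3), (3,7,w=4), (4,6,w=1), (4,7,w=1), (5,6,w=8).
12 (MST edges: (1,2,w=1), (2,3,w=3), (2,6,w=3), (3,5,w=3), (4,6,w=1), (4,7,w=1); sum of weights 1 + 3 + 3 + 3 + 1 + 1 = 12)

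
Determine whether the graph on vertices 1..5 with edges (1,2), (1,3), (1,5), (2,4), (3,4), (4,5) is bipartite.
Yes. Partition: {1, 4}, {2, 3, 5}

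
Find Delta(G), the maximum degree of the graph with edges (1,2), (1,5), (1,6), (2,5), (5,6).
3 (attained at vertices 1, 5)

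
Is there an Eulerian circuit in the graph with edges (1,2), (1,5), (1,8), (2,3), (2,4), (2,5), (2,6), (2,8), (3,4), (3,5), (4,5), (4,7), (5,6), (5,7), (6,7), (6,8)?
No (4 vertices have odd degree: {1, 3, 7, 8}; Eulerian circuit requires 0)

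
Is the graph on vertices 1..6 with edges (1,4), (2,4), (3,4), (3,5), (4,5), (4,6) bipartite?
No (odd cycle of length 3: 5 -> 4 -> 3 -> 5)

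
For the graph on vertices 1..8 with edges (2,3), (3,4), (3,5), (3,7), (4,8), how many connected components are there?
3 (components: {1}, {2, 3, 4, 5, 7, 8}, {6})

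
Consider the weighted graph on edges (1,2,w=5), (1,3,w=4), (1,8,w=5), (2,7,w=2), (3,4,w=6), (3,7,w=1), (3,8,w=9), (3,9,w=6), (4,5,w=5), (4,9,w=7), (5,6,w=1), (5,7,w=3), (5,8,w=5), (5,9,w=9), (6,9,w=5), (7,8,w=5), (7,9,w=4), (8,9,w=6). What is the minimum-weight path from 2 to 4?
9 (path: 2 -> 7 -> 3 -> 4; weights 2 + 1 + 6 = 9)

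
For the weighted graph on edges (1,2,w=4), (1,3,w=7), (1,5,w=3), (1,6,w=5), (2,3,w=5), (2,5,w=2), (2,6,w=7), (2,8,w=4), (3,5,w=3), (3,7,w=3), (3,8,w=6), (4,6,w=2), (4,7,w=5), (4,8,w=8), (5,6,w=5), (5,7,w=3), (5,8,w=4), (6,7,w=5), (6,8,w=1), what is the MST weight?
18 (MST edges: (1,5,w=3), (2,5,w=2), (2,8,w=4), (3,5,w=3), (3,7,w=3), (4,6,w=2), (6,8,w=1); sum of weights 3 + 2 + 4 + 3 + 3 + 2 + 1 = 18)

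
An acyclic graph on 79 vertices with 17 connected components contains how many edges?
62 (Each of the 17 component trees on V_i vertices has V_i - 1 edges; summing gives V - C = 79 - 17 = 62)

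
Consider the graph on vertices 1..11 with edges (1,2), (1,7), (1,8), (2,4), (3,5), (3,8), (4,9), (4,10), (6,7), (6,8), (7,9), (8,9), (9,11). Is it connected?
Yes (BFS from 1 visits [1, 2, 7, 8, 4, 6, 9, 3, 10, 11, 5] — all 11 vertices reached)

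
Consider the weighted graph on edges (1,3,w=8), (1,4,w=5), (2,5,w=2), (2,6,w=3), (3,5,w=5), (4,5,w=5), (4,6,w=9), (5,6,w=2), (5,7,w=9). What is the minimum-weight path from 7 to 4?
14 (path: 7 -> 5 -> 4; weights 9 + 5 = 14)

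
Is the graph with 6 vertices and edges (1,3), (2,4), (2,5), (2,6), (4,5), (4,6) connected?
No, it has 2 components: {1, 3}, {2, 4, 5, 6}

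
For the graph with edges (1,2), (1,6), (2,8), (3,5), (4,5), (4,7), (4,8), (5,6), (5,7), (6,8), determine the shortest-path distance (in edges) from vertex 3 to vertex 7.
2 (path: 3 -> 5 -> 7, 2 edges)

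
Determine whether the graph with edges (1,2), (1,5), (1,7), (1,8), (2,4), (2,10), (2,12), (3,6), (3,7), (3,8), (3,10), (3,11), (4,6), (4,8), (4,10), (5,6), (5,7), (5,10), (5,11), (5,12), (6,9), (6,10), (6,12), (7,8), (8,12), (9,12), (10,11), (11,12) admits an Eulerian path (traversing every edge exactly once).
Yes (the graph is connected and exactly 2 vertices have odd degree: {3, 8}; any Eulerian path must start and end at those)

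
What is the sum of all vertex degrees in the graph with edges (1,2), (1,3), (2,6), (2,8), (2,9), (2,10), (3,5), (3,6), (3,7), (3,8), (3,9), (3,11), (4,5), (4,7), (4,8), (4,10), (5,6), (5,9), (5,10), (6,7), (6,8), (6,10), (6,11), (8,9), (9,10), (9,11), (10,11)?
54 (handshake: sum of degrees = 2|E| = 2 x 27 = 54)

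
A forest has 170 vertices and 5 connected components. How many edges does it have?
165 (Each of the 5 component trees on V_i vertices has V_i - 1 edges; summing gives V - C = 170 - 5 = 165)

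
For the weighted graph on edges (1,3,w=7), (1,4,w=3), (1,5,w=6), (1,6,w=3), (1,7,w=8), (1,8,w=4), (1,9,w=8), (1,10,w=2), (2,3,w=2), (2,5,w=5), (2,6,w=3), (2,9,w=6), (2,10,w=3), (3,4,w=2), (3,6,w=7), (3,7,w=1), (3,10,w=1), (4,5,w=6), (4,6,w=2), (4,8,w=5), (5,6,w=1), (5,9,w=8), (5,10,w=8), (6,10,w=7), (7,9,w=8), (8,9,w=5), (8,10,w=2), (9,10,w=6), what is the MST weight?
18 (MST edges: (1,10,w=2), (2,3,w=2), (3,4,w=2), (3,7,w=1), (3,10,w=1), (4,6,w=2), (5,6,w=1), (8,9,w=5), (8,10,w=2); sum of weights 2 + 2 + 2 + 1 + 1 + 2 + 1 + 5 + 2 = 18)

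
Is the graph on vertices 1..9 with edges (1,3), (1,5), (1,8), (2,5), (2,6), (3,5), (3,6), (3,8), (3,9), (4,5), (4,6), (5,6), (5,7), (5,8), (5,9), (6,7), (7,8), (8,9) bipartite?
No (odd cycle of length 3: 5 -> 1 -> 3 -> 5)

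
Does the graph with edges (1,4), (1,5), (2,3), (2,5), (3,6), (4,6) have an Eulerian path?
Yes — and in fact it has an Eulerian circuit (the graph is connected and all 6 vertices have even degree)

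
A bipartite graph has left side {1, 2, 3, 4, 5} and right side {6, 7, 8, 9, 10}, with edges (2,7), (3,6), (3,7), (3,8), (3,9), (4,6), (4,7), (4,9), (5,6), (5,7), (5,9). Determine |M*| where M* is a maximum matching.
4 (matching: (2,7), (3,8), (4,9), (5,6); upper bound min(|L|,|R|) = min(5,5) = 5)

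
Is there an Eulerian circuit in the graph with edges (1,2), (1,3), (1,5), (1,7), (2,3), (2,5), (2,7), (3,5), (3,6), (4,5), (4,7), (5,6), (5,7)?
Yes (the graph is connected and all 7 vertices have even degree)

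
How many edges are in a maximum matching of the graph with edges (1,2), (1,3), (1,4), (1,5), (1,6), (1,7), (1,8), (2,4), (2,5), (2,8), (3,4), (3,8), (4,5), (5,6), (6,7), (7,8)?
4 (matching: (1,7), (2,8), (3,4), (5,6); upper bound floor(n/2) = floor(8/2) = 4)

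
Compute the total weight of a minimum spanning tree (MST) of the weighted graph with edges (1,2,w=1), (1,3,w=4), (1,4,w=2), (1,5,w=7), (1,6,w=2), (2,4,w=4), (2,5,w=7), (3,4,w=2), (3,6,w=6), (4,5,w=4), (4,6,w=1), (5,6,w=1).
7 (MST edges: (1,2,w=1), (1,4,w=2), (3,4,w=2), (4,6,w=1), (5,6,w=1); sum of weights 1 + 2 + 2 + 1 + 1 = 7)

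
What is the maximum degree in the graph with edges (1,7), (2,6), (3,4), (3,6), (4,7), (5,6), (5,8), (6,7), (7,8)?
4 (attained at vertices 6, 7)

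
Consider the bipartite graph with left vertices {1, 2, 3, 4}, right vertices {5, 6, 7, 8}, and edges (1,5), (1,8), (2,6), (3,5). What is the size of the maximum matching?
3 (matching: (1,8), (2,6), (3,5); upper bound min(|L|,|R|) = min(4,4) = 4)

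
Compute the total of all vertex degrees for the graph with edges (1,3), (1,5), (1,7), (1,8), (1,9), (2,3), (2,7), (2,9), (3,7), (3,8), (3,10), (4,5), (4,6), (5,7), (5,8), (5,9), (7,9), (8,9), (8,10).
38 (handshake: sum of degrees = 2|E| = 2 x 19 = 38)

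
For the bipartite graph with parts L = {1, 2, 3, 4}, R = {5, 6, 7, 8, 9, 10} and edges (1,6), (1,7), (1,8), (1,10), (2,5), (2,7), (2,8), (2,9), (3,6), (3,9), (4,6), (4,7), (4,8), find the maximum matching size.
4 (matching: (1,10), (2,7), (3,9), (4,8); upper bound min(|L|,|R|) = min(4,6) = 4)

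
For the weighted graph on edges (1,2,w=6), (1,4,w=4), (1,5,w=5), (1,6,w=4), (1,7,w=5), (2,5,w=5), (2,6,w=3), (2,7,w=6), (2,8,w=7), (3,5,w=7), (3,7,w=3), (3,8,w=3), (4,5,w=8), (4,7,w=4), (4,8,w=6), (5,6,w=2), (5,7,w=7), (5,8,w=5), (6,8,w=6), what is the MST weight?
23 (MST edges: (1,4,w=4), (1,6,w=4), (2,6,w=3), (3,7,w=3), (3,8,w=3), (4,7,w=4), (5,6,w=2); sum of weights 4 + 4 + 3 + 3 + 3 + 4 + 2 = 23)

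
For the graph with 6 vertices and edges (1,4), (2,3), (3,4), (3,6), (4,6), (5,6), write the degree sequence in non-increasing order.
[3, 3, 3, 1, 1, 1] (degrees: deg(1)=1, deg(2)=1, deg(3)=3, deg(4)=3, deg(5)=1, deg(6)=3)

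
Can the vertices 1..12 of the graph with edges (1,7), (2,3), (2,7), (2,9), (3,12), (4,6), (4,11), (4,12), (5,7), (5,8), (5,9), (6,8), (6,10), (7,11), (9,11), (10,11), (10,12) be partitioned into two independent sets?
Yes. Partition: {1, 2, 5, 6, 11, 12}, {3, 4, 7, 8, 9, 10}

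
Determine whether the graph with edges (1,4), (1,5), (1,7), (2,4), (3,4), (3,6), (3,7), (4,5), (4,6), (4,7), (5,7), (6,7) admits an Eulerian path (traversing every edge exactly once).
No (6 vertices have odd degree: {1, 2, 3, 5, 6, 7}; Eulerian path requires 0 or 2)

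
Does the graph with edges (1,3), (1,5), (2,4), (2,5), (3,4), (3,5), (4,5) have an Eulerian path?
Yes (the graph is connected and exactly 2 vertices have odd degree: {3, 4}; any Eulerian path must start and end at those)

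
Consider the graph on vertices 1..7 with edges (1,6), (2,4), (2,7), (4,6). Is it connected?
No, it has 3 components: {1, 2, 4, 6, 7}, {3}, {5}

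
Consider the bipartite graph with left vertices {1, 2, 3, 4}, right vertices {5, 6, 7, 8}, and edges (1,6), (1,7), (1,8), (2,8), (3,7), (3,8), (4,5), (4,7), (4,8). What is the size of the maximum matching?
4 (matching: (1,6), (2,8), (3,7), (4,5); upper bound min(|L|,|R|) = min(4,4) = 4)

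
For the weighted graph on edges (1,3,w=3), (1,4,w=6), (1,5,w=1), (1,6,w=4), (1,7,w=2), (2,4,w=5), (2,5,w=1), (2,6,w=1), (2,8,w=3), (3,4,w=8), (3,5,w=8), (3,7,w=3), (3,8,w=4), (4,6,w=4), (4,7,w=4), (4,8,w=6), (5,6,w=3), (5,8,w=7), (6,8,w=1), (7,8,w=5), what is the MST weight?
13 (MST edges: (1,3,w=3), (1,5,w=1), (1,7,w=2), (2,5,w=1), (2,6,w=1), (4,6,w=4), (6,8,w=1); sum of weights 3 + 1 + 2 + 1 + 1 + 4 + 1 = 13)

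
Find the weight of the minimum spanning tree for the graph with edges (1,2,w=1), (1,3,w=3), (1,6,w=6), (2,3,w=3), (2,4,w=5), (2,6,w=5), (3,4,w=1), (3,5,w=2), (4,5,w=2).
12 (MST edges: (1,2,w=1), (1,3,w=3), (2,6,w=5), (3,4,w=1), (3,5,w=2); sum of weights 1 + 3 + 5 + 1 + 2 = 12)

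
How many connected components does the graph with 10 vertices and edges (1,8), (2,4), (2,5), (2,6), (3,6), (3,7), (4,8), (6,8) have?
3 (components: {1, 2, 3, 4, 5, 6, 7, 8}, {9}, {10})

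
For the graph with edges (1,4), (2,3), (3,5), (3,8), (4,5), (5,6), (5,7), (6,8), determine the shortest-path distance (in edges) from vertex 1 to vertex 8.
4 (path: 1 -> 4 -> 5 -> 3 -> 8, 4 edges)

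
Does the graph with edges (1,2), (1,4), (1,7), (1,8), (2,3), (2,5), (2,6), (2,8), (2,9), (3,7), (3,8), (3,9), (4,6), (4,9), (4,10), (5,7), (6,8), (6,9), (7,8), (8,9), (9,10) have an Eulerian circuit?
Yes (the graph is connected and all 10 vertices have even degree)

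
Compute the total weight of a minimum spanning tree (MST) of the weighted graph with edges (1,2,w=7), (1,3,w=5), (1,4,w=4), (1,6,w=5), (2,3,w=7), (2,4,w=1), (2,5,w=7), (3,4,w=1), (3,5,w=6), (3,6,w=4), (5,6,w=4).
14 (MST edges: (1,4,w=4), (2,4,w=1), (3,4,w=1), (3,6,w=4), (5,6,w=4); sum of weights 4 + 1 + 1 + 4 + 4 = 14)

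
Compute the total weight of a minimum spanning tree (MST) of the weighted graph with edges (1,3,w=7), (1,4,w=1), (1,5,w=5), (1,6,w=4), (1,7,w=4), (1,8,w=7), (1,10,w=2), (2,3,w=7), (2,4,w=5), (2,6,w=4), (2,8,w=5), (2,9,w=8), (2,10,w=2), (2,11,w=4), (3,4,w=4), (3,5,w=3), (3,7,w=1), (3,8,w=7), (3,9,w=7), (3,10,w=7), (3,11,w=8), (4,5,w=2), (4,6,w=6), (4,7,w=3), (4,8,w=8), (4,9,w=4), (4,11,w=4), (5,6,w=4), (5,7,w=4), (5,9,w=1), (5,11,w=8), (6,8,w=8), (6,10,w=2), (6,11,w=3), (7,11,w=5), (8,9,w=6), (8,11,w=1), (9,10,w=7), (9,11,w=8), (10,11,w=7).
18 (MST edges: (1,4,w=1), (1,10,w=2), (2,10,w=2), (3,5,w=3), (3,7,w=1), (4,5,w=2), (5,9,w=1), (6,10,w=2), (6,11,w=3), (8,11,w=1); sum of weights 1 + 2 + 2 + 3 + 1 + 2 + 1 + 2 + 3 + 1 = 18)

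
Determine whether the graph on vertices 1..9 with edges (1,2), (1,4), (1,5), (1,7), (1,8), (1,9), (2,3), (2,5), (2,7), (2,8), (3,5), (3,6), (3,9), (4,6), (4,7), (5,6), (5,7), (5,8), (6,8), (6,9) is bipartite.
No (odd cycle of length 3: 5 -> 1 -> 7 -> 5)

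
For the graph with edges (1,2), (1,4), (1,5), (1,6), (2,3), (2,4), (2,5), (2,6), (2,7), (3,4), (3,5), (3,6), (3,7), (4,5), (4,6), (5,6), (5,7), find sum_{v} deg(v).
34 (handshake: sum of degrees = 2|E| = 2 x 17 = 34)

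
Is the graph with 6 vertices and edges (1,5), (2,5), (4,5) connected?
No, it has 3 components: {1, 2, 4, 5}, {3}, {6}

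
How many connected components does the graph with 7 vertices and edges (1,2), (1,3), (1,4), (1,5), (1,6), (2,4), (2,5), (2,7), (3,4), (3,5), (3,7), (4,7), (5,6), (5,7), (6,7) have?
1 (components: {1, 2, 3, 4, 5, 6, 7})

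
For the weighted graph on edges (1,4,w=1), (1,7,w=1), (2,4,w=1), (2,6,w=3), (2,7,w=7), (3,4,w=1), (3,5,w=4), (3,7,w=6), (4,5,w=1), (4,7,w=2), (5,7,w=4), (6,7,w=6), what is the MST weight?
8 (MST edges: (1,4,w=1), (1,7,w=1), (2,4,w=1), (2,6,w=3), (3,4,w=1), (4,5,w=1); sum of weights 1 + 1 + 1 + 3 + 1 + 1 = 8)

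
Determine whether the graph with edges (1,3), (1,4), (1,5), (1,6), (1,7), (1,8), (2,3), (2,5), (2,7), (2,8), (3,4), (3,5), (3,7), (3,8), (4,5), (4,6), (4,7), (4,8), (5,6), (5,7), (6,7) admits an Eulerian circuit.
Yes (the graph is connected and all 8 vertices have even degree)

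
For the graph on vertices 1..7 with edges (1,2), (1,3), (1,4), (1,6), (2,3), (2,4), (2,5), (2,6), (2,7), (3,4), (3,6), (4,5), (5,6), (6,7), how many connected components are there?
1 (components: {1, 2, 3, 4, 5, 6, 7})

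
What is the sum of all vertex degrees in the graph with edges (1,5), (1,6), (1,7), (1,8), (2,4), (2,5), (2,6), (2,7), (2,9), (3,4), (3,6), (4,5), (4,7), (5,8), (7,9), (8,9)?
32 (handshake: sum of degrees = 2|E| = 2 x 16 = 32)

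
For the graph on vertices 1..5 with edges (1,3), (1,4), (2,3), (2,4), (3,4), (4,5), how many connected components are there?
1 (components: {1, 2, 3, 4, 5})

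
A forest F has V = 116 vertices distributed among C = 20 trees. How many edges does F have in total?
96 (Each of the 20 component trees on V_i vertices has V_i - 1 edges; summing gives V - C = 116 - 20 = 96)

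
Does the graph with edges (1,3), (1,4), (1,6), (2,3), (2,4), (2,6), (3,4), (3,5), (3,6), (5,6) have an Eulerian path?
No (4 vertices have odd degree: {1, 2, 3, 4}; Eulerian path requires 0 or 2)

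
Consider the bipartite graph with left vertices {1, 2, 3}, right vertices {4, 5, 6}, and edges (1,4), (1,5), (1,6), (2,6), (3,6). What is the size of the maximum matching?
2 (matching: (1,5), (2,6); upper bound min(|L|,|R|) = min(3,3) = 3)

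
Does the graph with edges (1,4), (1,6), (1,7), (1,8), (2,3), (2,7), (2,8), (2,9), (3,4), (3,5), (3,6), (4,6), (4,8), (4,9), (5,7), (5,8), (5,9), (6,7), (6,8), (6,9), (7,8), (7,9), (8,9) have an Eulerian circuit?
No (2 vertices have odd degree: {4, 8}; Eulerian circuit requires 0)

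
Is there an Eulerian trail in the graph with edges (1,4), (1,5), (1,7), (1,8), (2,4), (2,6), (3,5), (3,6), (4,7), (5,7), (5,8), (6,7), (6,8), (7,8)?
Yes (the graph is connected and exactly 2 vertices have odd degree: {4, 7}; any Eulerian path must start and end at those)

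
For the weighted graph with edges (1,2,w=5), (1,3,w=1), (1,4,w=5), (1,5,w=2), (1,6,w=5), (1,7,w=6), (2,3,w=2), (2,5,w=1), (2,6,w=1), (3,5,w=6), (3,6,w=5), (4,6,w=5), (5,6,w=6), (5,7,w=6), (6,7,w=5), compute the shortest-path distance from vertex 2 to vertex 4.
6 (path: 2 -> 6 -> 4; weights 1 + 5 = 6)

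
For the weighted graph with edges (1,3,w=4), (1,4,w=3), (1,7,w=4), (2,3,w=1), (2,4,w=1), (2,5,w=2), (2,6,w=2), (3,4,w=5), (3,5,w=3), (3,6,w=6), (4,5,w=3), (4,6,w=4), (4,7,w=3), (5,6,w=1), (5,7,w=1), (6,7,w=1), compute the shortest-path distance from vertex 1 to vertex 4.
3 (path: 1 -> 4; weights 3 = 3)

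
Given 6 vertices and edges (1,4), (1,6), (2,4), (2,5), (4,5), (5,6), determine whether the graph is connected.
No, it has 2 components: {1, 2, 4, 5, 6}, {3}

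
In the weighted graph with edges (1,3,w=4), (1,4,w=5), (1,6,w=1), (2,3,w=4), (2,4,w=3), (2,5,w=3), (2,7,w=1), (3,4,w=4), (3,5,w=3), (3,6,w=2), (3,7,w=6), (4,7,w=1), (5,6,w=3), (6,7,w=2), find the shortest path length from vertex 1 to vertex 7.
3 (path: 1 -> 6 -> 7; weights 1 + 2 = 3)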